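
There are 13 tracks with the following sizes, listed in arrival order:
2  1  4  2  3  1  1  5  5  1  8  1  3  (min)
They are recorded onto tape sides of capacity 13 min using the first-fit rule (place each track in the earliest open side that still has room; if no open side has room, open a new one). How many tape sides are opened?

  2 → side 1 (new)  [load 2/13]
  1 → side 1  [load 3/13]
  4 → side 1  [load 7/13]
  2 → side 1  [load 9/13]
  3 → side 1  [load 12/13]
  1 → side 1  [load 13/13]
  1 → side 2 (new)  [load 1/13]
  5 → side 2  [load 6/13]
  5 → side 2  [load 11/13]
  1 → side 2  [load 12/13]
  8 → side 3 (new)  [load 8/13]
  1 → side 2  [load 13/13]
  3 → side 3  [load 11/13]
3 tape sides opened.

3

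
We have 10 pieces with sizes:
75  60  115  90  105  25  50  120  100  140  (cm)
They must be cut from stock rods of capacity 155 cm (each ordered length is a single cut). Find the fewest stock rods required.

7

Total = 140 + 120 + 115 + 105 + 100 + 90 + 75 + 60 + 50 + 25 = 880 cm.
Lower bound: ⌈880/155⌉ = 6 stock rods.
A packing using 7 stock rods:
  stock rod 1: 140 = 140
  stock rod 2: 120 + 25 = 145
  stock rod 3: 115 = 115
  stock rod 4: 105 + 50 = 155
  stock rod 5: 100 = 100
  stock rod 6: 90 + 60 = 150
  stock rod 7: 75 = 75
No arrangement into 6 stock rods stays within capacity, so 7 is optimal.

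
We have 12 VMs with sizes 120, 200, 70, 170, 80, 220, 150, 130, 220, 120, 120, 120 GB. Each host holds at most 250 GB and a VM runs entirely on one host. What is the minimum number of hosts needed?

8

Total = 220 + 220 + 200 + 170 + 150 + 130 + 120 + 120 + 120 + 120 + 80 + 70 = 1720 GB.
Lower bound: ⌈1720/250⌉ = 7 hosts.
A packing using 8 hosts:
  host 1: 220 = 220
  host 2: 220 = 220
  host 3: 200 = 200
  host 4: 170 + 80 = 250
  host 5: 150 + 70 = 220
  host 6: 130 + 120 = 250
  host 7: 120 + 120 = 240
  host 8: 120 = 120
No arrangement into 7 hosts stays within capacity, so 8 is optimal.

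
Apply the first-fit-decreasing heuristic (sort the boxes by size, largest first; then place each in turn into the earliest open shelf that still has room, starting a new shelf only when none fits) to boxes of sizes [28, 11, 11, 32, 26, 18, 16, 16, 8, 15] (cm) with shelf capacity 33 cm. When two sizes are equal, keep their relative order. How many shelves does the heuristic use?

6

Sorted descending: 32, 28, 26, 18, 16, 16, 15, 11, 11, 8.
  32 → shelf 1 (new)  [load 32/33]
  28 → shelf 2 (new)  [load 28/33]
  26 → shelf 3 (new)  [load 26/33]
  18 → shelf 4 (new)  [load 18/33]
  16 → shelf 5 (new)  [load 16/33]
  16 → shelf 5  [load 32/33]
  15 → shelf 4  [load 33/33]
  11 → shelf 6 (new)  [load 11/33]
  11 → shelf 6  [load 22/33]
  8 → shelf 6  [load 30/33]
6 shelves opened.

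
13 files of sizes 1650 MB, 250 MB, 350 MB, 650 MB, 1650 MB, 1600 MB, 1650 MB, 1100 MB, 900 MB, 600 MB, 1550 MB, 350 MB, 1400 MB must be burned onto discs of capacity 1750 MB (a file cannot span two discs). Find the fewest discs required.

9

Total = 1650 + 1650 + 1650 + 1600 + 1550 + 1400 + 1100 + 900 + 650 + 600 + 350 + 350 + 250 = 13700 MB.
Lower bound: ⌈13700/1750⌉ = 8 discs.
A packing using 9 discs:
  disc 1: 1650 = 1650
  disc 2: 1650 = 1650
  disc 3: 1650 = 1650
  disc 4: 1600 = 1600
  disc 5: 1550 = 1550
  disc 6: 1400 + 350 = 1750
  disc 7: 1100 + 650 = 1750
  disc 8: 900 + 600 + 250 = 1750
  disc 9: 350 = 350
No arrangement into 8 discs stays within capacity, so 9 is optimal.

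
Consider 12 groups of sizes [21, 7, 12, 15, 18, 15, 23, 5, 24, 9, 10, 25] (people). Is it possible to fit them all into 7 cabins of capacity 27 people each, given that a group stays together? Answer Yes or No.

No

Total = 184 people; ⌈184/27⌉ = 7.
The bound of 7 does not rule out 7, but exhaustive search shows no assignment into 7 cabins of capacity 27 people exists — the minimum is 8.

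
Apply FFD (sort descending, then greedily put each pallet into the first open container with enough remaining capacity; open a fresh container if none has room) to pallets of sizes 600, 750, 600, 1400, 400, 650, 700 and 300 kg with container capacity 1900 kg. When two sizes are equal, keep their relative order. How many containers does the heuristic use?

3

Sorted descending: 1400, 750, 700, 650, 600, 600, 400, 300.
  1400 → container 1 (new)  [load 1400/1900]
  750 → container 2 (new)  [load 750/1900]
  700 → container 2  [load 1450/1900]
  650 → container 3 (new)  [load 650/1900]
  600 → container 3  [load 1250/1900]
  600 → container 3  [load 1850/1900]
  400 → container 1  [load 1800/1900]
  300 → container 2  [load 1750/1900]
3 containers opened.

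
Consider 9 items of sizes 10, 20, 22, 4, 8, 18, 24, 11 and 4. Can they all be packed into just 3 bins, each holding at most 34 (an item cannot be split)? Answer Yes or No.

No

Total = 121; ⌈121/34⌉ = 4.
At least 4 bins are required, but only 3 are allowed.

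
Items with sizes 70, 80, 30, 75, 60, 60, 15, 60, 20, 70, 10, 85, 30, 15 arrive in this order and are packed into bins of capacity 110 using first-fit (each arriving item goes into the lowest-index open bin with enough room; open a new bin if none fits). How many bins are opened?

  70 → bin 1 (new)  [load 70/110]
  80 → bin 2 (new)  [load 80/110]
  30 → bin 1  [load 100/110]
  75 → bin 3 (new)  [load 75/110]
  60 → bin 4 (new)  [load 60/110]
  60 → bin 5 (new)  [load 60/110]
  15 → bin 2  [load 95/110]
  60 → bin 6 (new)  [load 60/110]
  20 → bin 3  [load 95/110]
  70 → bin 7 (new)  [load 70/110]
  10 → bin 1  [load 110/110]
  85 → bin 8 (new)  [load 85/110]
  30 → bin 4  [load 90/110]
  15 → bin 2  [load 110/110]
8 bins opened.

8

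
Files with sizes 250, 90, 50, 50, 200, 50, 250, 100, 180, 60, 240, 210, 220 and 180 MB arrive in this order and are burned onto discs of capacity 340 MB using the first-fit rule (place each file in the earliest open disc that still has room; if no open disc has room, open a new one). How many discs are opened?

8

  250 → disc 1 (new)  [load 250/340]
  90 → disc 1  [load 340/340]
  50 → disc 2 (new)  [load 50/340]
  50 → disc 2  [load 100/340]
  200 → disc 2  [load 300/340]
  50 → disc 3 (new)  [load 50/340]
  250 → disc 3  [load 300/340]
  100 → disc 4 (new)  [load 100/340]
  180 → disc 4  [load 280/340]
  60 → disc 4  [load 340/340]
  240 → disc 5 (new)  [load 240/340]
  210 → disc 6 (new)  [load 210/340]
  220 → disc 7 (new)  [load 220/340]
  180 → disc 8 (new)  [load 180/340]
8 discs opened.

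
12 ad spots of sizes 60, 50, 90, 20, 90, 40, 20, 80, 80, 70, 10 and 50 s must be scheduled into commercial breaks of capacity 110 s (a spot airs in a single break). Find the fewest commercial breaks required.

7

Total = 90 + 90 + 80 + 80 + 70 + 60 + 50 + 50 + 40 + 20 + 20 + 10 = 660 s.
Lower bound: ⌈660/110⌉ = 6 commercial breaks.
A packing using 7 commercial breaks:
  break 1: 90 + 20 = 110
  break 2: 90 + 20 = 110
  break 3: 80 + 10 = 90
  break 4: 80 = 80
  break 5: 70 + 40 = 110
  break 6: 60 + 50 = 110
  break 7: 50 = 50
No arrangement into 6 commercial breaks stays within capacity, so 7 is optimal.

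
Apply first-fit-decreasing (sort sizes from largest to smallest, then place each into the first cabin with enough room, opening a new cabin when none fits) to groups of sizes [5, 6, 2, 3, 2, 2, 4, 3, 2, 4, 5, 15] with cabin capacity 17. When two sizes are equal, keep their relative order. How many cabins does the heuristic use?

4

Sorted descending: 15, 6, 5, 5, 4, 4, 3, 3, 2, 2, 2, 2.
  15 → cabin 1 (new)  [load 15/17]
  6 → cabin 2 (new)  [load 6/17]
  5 → cabin 2  [load 11/17]
  5 → cabin 2  [load 16/17]
  4 → cabin 3 (new)  [load 4/17]
  4 → cabin 3  [load 8/17]
  3 → cabin 3  [load 11/17]
  3 → cabin 3  [load 14/17]
  2 → cabin 1  [load 17/17]
  2 → cabin 3  [load 16/17]
  2 → cabin 4 (new)  [load 2/17]
  2 → cabin 4  [load 4/17]
4 cabins opened.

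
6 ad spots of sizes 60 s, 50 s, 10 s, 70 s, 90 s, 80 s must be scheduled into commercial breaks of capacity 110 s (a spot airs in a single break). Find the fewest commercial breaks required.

4

Total = 90 + 80 + 70 + 60 + 50 + 10 = 360 s.
Lower bound: ⌈360/110⌉ = 4 commercial breaks.
A packing using 4 commercial breaks:
  break 1: 90 + 10 = 100
  break 2: 80 = 80
  break 3: 70 = 70
  break 4: 60 + 50 = 110
This matches the lower bound, so 4 is optimal.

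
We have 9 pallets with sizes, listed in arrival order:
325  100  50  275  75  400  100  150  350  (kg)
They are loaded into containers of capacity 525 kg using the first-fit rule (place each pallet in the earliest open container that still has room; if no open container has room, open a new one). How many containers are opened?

  325 → container 1 (new)  [load 325/525]
  100 → container 1  [load 425/525]
  50 → container 1  [load 475/525]
  275 → container 2 (new)  [load 275/525]
  75 → container 2  [load 350/525]
  400 → container 3 (new)  [load 400/525]
  100 → container 2  [load 450/525]
  150 → container 4 (new)  [load 150/525]
  350 → container 4  [load 500/525]
4 containers opened.

4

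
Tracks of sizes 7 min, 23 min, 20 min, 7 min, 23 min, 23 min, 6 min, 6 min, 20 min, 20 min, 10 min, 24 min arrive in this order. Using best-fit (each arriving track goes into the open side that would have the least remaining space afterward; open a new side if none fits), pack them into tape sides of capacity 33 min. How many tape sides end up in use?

  7 → side 1 (new)  [load 7/33]
  23 → side 1  [load 30/33]
  20 → side 2 (new)  [load 20/33]
  7 → side 2  [load 27/33]
  23 → side 3 (new)  [load 23/33]
  23 → side 4 (new)  [load 23/33]
  6 → side 2  [load 33/33]
  6 → side 3  [load 29/33]
  20 → side 5 (new)  [load 20/33]
  20 → side 6 (new)  [load 20/33]
  10 → side 4  [load 33/33]
  24 → side 7 (new)  [load 24/33]
7 tape sides opened.

7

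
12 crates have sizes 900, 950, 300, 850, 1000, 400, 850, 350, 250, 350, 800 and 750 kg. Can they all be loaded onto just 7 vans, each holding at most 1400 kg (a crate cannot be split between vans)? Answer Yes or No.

A valid assignment using 7 vans:
  van 1: 1000 + 400 = 1400
  van 2: 950 + 350 = 1300
  van 3: 900 + 350 = 1250
  van 4: 850 + 300 + 250 = 1400
  van 5: 850 = 850
  van 6: 800 = 800
  van 7: 750 = 750
Every load is within 1400 kg, so 7 vans suffice.

Yes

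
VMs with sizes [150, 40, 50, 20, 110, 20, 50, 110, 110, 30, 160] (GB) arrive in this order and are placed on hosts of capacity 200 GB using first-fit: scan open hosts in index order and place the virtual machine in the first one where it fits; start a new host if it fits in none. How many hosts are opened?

5

  150 → host 1 (new)  [load 150/200]
  40 → host 1  [load 190/200]
  50 → host 2 (new)  [load 50/200]
  20 → host 2  [load 70/200]
  110 → host 2  [load 180/200]
  20 → host 2  [load 200/200]
  50 → host 3 (new)  [load 50/200]
  110 → host 3  [load 160/200]
  110 → host 4 (new)  [load 110/200]
  30 → host 3  [load 190/200]
  160 → host 5 (new)  [load 160/200]
5 hosts opened.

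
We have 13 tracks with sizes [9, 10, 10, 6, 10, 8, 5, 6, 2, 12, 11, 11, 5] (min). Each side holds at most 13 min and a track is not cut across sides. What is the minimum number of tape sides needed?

10

Total = 12 + 11 + 11 + 10 + 10 + 10 + 9 + 8 + 6 + 6 + 5 + 5 + 2 = 105 min.
Lower bound: ⌈105/13⌉ = 9 tape sides.
A packing using 10 tape sides:
  side 1: 12 = 12
  side 2: 11 + 2 = 13
  side 3: 11 = 11
  side 4: 10 = 10
  side 5: 10 = 10
  side 6: 10 = 10
  side 7: 9 = 9
  side 8: 8 + 5 = 13
  side 9: 6 + 6 = 12
  side 10: 5 = 5
No arrangement into 9 tape sides stays within capacity, so 10 is optimal.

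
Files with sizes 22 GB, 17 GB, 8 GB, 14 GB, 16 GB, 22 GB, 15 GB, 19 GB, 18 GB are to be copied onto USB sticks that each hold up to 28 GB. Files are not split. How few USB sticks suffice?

8

Total = 22 + 22 + 19 + 18 + 17 + 16 + 15 + 14 + 8 = 151 GB.
Lower bound: ⌈151/28⌉ = 6 USB sticks.
Also, 7 files each exceed 14 GB, and no two of those can share a USB stick, so at least 7 USB sticks are needed.
A packing using 8 USB sticks:
  USB stick 1: 22 = 22
  USB stick 2: 22 = 22
  USB stick 3: 19 + 8 = 27
  USB stick 4: 18 = 18
  USB stick 5: 17 = 17
  USB stick 6: 16 = 16
  USB stick 7: 15 = 15
  USB stick 8: 14 = 14
No arrangement into 7 USB sticks stays within capacity, so 8 is optimal.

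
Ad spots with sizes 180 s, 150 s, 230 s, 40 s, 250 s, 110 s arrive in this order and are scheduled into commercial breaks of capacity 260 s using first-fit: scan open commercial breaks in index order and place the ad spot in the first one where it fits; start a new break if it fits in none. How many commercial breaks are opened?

  180 → break 1 (new)  [load 180/260]
  150 → break 2 (new)  [load 150/260]
  230 → break 3 (new)  [load 230/260]
  40 → break 1  [load 220/260]
  250 → break 4 (new)  [load 250/260]
  110 → break 2  [load 260/260]
4 commercial breaks opened.

4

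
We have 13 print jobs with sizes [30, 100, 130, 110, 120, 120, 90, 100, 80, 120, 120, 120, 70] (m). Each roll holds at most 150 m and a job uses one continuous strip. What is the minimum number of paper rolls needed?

11

Total = 130 + 120 + 120 + 120 + 120 + 120 + 110 + 100 + 100 + 90 + 80 + 70 + 30 = 1310 m.
Lower bound: ⌈1310/150⌉ = 9 paper rolls.
Also, 11 print jobs each exceed 75 m, and no two of those can share a roll, so at least 11 paper rolls are needed.
A packing using 11 paper rolls:
  roll 1: 130 = 130
  roll 2: 120 + 30 = 150
  roll 3: 120 = 120
  roll 4: 120 = 120
  roll 5: 120 = 120
  roll 6: 120 = 120
  roll 7: 110 = 110
  roll 8: 100 = 100
  roll 9: 100 = 100
  roll 10: 90 = 90
  roll 11: 80 + 70 = 150
This matches the lower bound, so 11 is optimal.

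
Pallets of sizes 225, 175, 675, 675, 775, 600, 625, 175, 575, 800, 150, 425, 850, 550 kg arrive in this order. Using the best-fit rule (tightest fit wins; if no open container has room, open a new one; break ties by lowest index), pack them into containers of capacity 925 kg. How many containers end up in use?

10

  225 → container 1 (new)  [load 225/925]
  175 → container 1  [load 400/925]
  675 → container 2 (new)  [load 675/925]
  675 → container 3 (new)  [load 675/925]
  775 → container 4 (new)  [load 775/925]
  600 → container 5 (new)  [load 600/925]
  625 → container 6 (new)  [load 625/925]
  175 → container 2  [load 850/925]
  575 → container 7 (new)  [load 575/925]
  800 → container 8 (new)  [load 800/925]
  150 → container 4  [load 925/925]
  425 → container 1  [load 825/925]
  850 → container 9 (new)  [load 850/925]
  550 → container 10 (new)  [load 550/925]
10 containers opened.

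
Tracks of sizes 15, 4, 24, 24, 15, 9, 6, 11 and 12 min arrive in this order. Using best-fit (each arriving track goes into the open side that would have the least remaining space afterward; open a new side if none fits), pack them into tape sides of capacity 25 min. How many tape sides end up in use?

  15 → side 1 (new)  [load 15/25]
  4 → side 1  [load 19/25]
  24 → side 2 (new)  [load 24/25]
  24 → side 3 (new)  [load 24/25]
  15 → side 4 (new)  [load 15/25]
  9 → side 4  [load 24/25]
  6 → side 1  [load 25/25]
  11 → side 5 (new)  [load 11/25]
  12 → side 5  [load 23/25]
5 tape sides opened.

5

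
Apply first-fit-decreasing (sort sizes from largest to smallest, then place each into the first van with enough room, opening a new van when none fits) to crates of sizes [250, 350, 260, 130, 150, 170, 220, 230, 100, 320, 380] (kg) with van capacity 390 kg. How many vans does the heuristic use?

Sorted descending: 380, 350, 320, 260, 250, 230, 220, 170, 150, 130, 100.
  380 → van 1 (new)  [load 380/390]
  350 → van 2 (new)  [load 350/390]
  320 → van 3 (new)  [load 320/390]
  260 → van 4 (new)  [load 260/390]
  250 → van 5 (new)  [load 250/390]
  230 → van 6 (new)  [load 230/390]
  220 → van 7 (new)  [load 220/390]
  170 → van 7  [load 390/390]
  150 → van 6  [load 380/390]
  130 → van 4  [load 390/390]
  100 → van 5  [load 350/390]
7 vans opened.

7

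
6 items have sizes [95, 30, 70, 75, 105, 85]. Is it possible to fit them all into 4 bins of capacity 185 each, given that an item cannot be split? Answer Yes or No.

A valid assignment using 3 bins:
  bin 1: 105 + 75 = 180
  bin 2: 95 + 85 = 180
  bin 3: 70 + 30 = 100
That uses only 3 ≤ 4, so 4 bins are enough.

Yes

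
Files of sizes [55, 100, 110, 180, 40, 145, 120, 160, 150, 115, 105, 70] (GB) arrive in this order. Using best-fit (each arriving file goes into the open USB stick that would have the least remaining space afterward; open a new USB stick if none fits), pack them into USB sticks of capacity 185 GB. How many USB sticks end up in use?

  55 → USB stick 1 (new)  [load 55/185]
  100 → USB stick 1  [load 155/185]
  110 → USB stick 2 (new)  [load 110/185]
  180 → USB stick 3 (new)  [load 180/185]
  40 → USB stick 2  [load 150/185]
  145 → USB stick 4 (new)  [load 145/185]
  120 → USB stick 5 (new)  [load 120/185]
  160 → USB stick 6 (new)  [load 160/185]
  150 → USB stick 7 (new)  [load 150/185]
  115 → USB stick 8 (new)  [load 115/185]
  105 → USB stick 9 (new)  [load 105/185]
  70 → USB stick 8  [load 185/185]
9 USB sticks opened.

9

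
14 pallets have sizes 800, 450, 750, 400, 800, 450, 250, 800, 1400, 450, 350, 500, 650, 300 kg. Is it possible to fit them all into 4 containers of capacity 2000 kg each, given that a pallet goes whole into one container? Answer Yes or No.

No

Total = 8350 kg; ⌈8350/2000⌉ = 5.
At least 5 containers are required, but only 4 are allowed.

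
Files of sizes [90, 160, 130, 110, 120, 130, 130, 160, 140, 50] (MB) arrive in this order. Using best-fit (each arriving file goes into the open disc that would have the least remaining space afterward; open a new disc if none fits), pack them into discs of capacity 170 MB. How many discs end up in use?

9

  90 → disc 1 (new)  [load 90/170]
  160 → disc 2 (new)  [load 160/170]
  130 → disc 3 (new)  [load 130/170]
  110 → disc 4 (new)  [load 110/170]
  120 → disc 5 (new)  [load 120/170]
  130 → disc 6 (new)  [load 130/170]
  130 → disc 7 (new)  [load 130/170]
  160 → disc 8 (new)  [load 160/170]
  140 → disc 9 (new)  [load 140/170]
  50 → disc 5  [load 170/170]
9 discs opened.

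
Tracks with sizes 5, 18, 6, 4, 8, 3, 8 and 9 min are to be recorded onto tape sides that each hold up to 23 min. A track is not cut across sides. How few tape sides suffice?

Total = 18 + 9 + 8 + 8 + 6 + 5 + 4 + 3 = 61 min.
Lower bound: ⌈61/23⌉ = 3 tape sides.
A packing using 3 tape sides:
  side 1: 18 + 5 = 23
  side 2: 9 + 8 + 6 = 23
  side 3: 8 + 4 + 3 = 15
This matches the lower bound, so 3 is optimal.

3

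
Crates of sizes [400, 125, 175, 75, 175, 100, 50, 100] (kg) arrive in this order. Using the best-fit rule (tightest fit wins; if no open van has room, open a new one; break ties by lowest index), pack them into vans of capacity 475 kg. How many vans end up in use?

3

  400 → van 1 (new)  [load 400/475]
  125 → van 2 (new)  [load 125/475]
  175 → van 2  [load 300/475]
  75 → van 1  [load 475/475]
  175 → van 2  [load 475/475]
  100 → van 3 (new)  [load 100/475]
  50 → van 3  [load 150/475]
  100 → van 3  [load 250/475]
3 vans opened.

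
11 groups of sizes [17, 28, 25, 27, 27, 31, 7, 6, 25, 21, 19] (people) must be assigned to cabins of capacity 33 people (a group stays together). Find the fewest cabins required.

9

Total = 31 + 28 + 27 + 27 + 25 + 25 + 21 + 19 + 17 + 7 + 6 = 233 people.
Lower bound: ⌈233/33⌉ = 8 cabins.
Also, 9 groups each exceed 33/2 people, and no two of those can share a cabin, so at least 9 cabins are needed.
A packing using 9 cabins:
  cabin 1: 31 = 31
  cabin 2: 28 = 28
  cabin 3: 27 + 6 = 33
  cabin 4: 27 = 27
  cabin 5: 25 + 7 = 32
  cabin 6: 25 = 25
  cabin 7: 21 = 21
  cabin 8: 19 = 19
  cabin 9: 17 = 17
This matches the lower bound, so 9 is optimal.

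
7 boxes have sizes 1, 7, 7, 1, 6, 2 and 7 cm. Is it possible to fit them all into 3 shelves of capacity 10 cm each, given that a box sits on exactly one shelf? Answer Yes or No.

Total = 31 cm; ⌈31/10⌉ = 4.
At least 4 shelves are required, but only 3 are allowed.

No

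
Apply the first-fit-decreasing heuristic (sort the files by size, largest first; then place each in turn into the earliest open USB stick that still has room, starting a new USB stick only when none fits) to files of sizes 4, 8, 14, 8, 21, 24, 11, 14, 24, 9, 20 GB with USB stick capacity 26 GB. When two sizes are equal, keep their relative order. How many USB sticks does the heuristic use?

7

Sorted descending: 24, 24, 21, 20, 14, 14, 11, 9, 8, 8, 4.
  24 → USB stick 1 (new)  [load 24/26]
  24 → USB stick 2 (new)  [load 24/26]
  21 → USB stick 3 (new)  [load 21/26]
  20 → USB stick 4 (new)  [load 20/26]
  14 → USB stick 5 (new)  [load 14/26]
  14 → USB stick 6 (new)  [load 14/26]
  11 → USB stick 5  [load 25/26]
  9 → USB stick 6  [load 23/26]
  8 → USB stick 7 (new)  [load 8/26]
  8 → USB stick 7  [load 16/26]
  4 → USB stick 3  [load 25/26]
7 USB sticks opened.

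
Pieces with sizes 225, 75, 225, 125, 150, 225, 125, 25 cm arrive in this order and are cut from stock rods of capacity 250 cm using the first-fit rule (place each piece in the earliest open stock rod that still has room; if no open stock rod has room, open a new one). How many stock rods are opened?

6

  225 → stock rod 1 (new)  [load 225/250]
  75 → stock rod 2 (new)  [load 75/250]
  225 → stock rod 3 (new)  [load 225/250]
  125 → stock rod 2  [load 200/250]
  150 → stock rod 4 (new)  [load 150/250]
  225 → stock rod 5 (new)  [load 225/250]
  125 → stock rod 6 (new)  [load 125/250]
  25 → stock rod 1  [load 250/250]
6 stock rods opened.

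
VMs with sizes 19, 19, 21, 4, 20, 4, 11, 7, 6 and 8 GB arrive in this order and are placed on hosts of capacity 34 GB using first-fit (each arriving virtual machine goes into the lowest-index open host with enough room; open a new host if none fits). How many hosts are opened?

  19 → host 1 (new)  [load 19/34]
  19 → host 2 (new)  [load 19/34]
  21 → host 3 (new)  [load 21/34]
  4 → host 1  [load 23/34]
  20 → host 4 (new)  [load 20/34]
  4 → host 1  [load 27/34]
  11 → host 2  [load 30/34]
  7 → host 1  [load 34/34]
  6 → host 3  [load 27/34]
  8 → host 4  [load 28/34]
4 hosts opened.

4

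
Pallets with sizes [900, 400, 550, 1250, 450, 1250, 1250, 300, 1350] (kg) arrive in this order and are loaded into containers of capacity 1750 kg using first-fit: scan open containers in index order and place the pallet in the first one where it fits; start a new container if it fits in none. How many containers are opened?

  900 → container 1 (new)  [load 900/1750]
  400 → container 1  [load 1300/1750]
  550 → container 2 (new)  [load 550/1750]
  1250 → container 3 (new)  [load 1250/1750]
  450 → container 1  [load 1750/1750]
  1250 → container 4 (new)  [load 1250/1750]
  1250 → container 5 (new)  [load 1250/1750]
  300 → container 2  [load 850/1750]
  1350 → container 6 (new)  [load 1350/1750]
6 containers opened.

6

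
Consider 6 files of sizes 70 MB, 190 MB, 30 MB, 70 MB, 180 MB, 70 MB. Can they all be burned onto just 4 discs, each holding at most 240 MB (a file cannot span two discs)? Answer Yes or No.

A valid assignment using 3 discs:
  disc 1: 190 + 30 = 220
  disc 2: 180 = 180
  disc 3: 70 + 70 + 70 = 210
That uses only 3 ≤ 4, so 4 discs are enough.

Yes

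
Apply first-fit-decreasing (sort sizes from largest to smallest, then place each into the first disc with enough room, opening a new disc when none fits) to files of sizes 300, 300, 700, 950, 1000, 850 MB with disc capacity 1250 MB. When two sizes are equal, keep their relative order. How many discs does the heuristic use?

4

Sorted descending: 1000, 950, 850, 700, 300, 300.
  1000 → disc 1 (new)  [load 1000/1250]
  950 → disc 2 (new)  [load 950/1250]
  850 → disc 3 (new)  [load 850/1250]
  700 → disc 4 (new)  [load 700/1250]
  300 → disc 2  [load 1250/1250]
  300 → disc 3  [load 1150/1250]
4 discs opened.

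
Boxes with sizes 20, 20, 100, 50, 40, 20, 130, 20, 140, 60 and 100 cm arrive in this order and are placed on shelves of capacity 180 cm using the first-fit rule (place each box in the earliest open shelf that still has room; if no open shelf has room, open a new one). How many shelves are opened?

  20 → shelf 1 (new)  [load 20/180]
  20 → shelf 1  [load 40/180]
  100 → shelf 1  [load 140/180]
  50 → shelf 2 (new)  [load 50/180]
  40 → shelf 1  [load 180/180]
  20 → shelf 2  [load 70/180]
  130 → shelf 3 (new)  [load 130/180]
  20 → shelf 2  [load 90/180]
  140 → shelf 4 (new)  [load 140/180]
  60 → shelf 2  [load 150/180]
  100 → shelf 5 (new)  [load 100/180]
5 shelves opened.

5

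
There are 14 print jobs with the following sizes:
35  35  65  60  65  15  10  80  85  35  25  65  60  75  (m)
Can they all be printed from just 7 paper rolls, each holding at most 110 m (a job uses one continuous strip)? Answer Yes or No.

Total = 710 m; ⌈710/110⌉ = 7.
8 print jobs each exceed half the capacity and cannot share a roll, forcing at least 8 paper rolls.
At least 8 paper rolls are required, but only 7 are allowed.

No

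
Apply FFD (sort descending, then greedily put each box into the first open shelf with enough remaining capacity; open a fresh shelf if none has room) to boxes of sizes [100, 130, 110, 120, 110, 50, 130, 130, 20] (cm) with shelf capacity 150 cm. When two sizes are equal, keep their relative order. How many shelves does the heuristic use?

7

Sorted descending: 130, 130, 130, 120, 110, 110, 100, 50, 20.
  130 → shelf 1 (new)  [load 130/150]
  130 → shelf 2 (new)  [load 130/150]
  130 → shelf 3 (new)  [load 130/150]
  120 → shelf 4 (new)  [load 120/150]
  110 → shelf 5 (new)  [load 110/150]
  110 → shelf 6 (new)  [load 110/150]
  100 → shelf 7 (new)  [load 100/150]
  50 → shelf 7  [load 150/150]
  20 → shelf 1  [load 150/150]
7 shelves opened.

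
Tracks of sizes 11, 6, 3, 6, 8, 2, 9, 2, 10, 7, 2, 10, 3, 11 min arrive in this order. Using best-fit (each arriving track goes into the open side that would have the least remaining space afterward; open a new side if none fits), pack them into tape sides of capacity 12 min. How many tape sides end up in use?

9

  11 → side 1 (new)  [load 11/12]
  6 → side 2 (new)  [load 6/12]
  3 → side 2  [load 9/12]
  6 → side 3 (new)  [load 6/12]
  8 → side 4 (new)  [load 8/12]
  2 → side 2  [load 11/12]
  9 → side 5 (new)  [load 9/12]
  2 → side 5  [load 11/12]
  10 → side 6 (new)  [load 10/12]
  7 → side 7 (new)  [load 7/12]
  2 → side 6  [load 12/12]
  10 → side 8 (new)  [load 10/12]
  3 → side 4  [load 11/12]
  11 → side 9 (new)  [load 11/12]
9 tape sides opened.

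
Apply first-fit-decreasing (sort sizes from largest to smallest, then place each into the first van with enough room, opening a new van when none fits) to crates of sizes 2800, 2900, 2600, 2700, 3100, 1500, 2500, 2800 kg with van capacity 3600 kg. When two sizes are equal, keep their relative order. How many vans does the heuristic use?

8

Sorted descending: 3100, 2900, 2800, 2800, 2700, 2600, 2500, 1500.
  3100 → van 1 (new)  [load 3100/3600]
  2900 → van 2 (new)  [load 2900/3600]
  2800 → van 3 (new)  [load 2800/3600]
  2800 → van 4 (new)  [load 2800/3600]
  2700 → van 5 (new)  [load 2700/3600]
  2600 → van 6 (new)  [load 2600/3600]
  2500 → van 7 (new)  [load 2500/3600]
  1500 → van 8 (new)  [load 1500/3600]
8 vans opened.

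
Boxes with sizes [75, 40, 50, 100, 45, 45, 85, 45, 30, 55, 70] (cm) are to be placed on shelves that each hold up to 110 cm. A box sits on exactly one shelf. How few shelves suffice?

7

Total = 100 + 85 + 75 + 70 + 55 + 50 + 45 + 45 + 45 + 40 + 30 = 640 cm.
Lower bound: ⌈640/110⌉ = 6 shelves.
A packing using 7 shelves:
  shelf 1: 100 = 100
  shelf 2: 85 = 85
  shelf 3: 75 + 30 = 105
  shelf 4: 70 + 40 = 110
  shelf 5: 55 + 50 = 105
  shelf 6: 45 + 45 = 90
  shelf 7: 45 = 45
No arrangement into 6 shelves stays within capacity, so 7 is optimal.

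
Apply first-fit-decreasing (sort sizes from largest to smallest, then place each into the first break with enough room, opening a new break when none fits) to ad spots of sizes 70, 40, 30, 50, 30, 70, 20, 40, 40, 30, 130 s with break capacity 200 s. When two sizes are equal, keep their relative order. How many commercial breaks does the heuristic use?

3

Sorted descending: 130, 70, 70, 50, 40, 40, 40, 30, 30, 30, 20.
  130 → break 1 (new)  [load 130/200]
  70 → break 1  [load 200/200]
  70 → break 2 (new)  [load 70/200]
  50 → break 2  [load 120/200]
  40 → break 2  [load 160/200]
  40 → break 2  [load 200/200]
  40 → break 3 (new)  [load 40/200]
  30 → break 3  [load 70/200]
  30 → break 3  [load 100/200]
  30 → break 3  [load 130/200]
  20 → break 3  [load 150/200]
3 commercial breaks opened.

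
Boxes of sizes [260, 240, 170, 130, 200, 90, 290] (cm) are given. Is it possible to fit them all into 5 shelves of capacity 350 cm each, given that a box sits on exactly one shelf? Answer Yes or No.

A valid assignment using 5 shelves:
  shelf 1: 290 = 290
  shelf 2: 260 + 90 = 350
  shelf 3: 240 = 240
  shelf 4: 200 + 130 = 330
  shelf 5: 170 = 170
Every load is within 350 cm, so 5 shelves suffice.

Yes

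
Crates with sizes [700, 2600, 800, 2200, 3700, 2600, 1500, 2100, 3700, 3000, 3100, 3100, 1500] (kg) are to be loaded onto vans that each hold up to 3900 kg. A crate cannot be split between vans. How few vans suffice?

9

Total = 3700 + 3700 + 3100 + 3100 + 3000 + 2600 + 2600 + 2200 + 2100 + 1500 + 1500 + 800 + 700 = 30600 kg.
Lower bound: ⌈30600/3900⌉ = 8 vans.
Also, 9 crates each exceed 1950 kg, and no two of those can share a van, so at least 9 vans are needed.
A packing using 9 vans:
  van 1: 3700 = 3700
  van 2: 3700 = 3700
  van 3: 3100 + 800 = 3900
  van 4: 3100 + 700 = 3800
  van 5: 3000 = 3000
  van 6: 2600 = 2600
  van 7: 2600 = 2600
  van 8: 2200 + 1500 = 3700
  van 9: 2100 + 1500 = 3600
This matches the lower bound, so 9 is optimal.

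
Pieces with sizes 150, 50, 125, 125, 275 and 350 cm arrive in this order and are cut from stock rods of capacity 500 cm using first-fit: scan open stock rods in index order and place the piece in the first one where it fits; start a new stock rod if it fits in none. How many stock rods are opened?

3

  150 → stock rod 1 (new)  [load 150/500]
  50 → stock rod 1  [load 200/500]
  125 → stock rod 1  [load 325/500]
  125 → stock rod 1  [load 450/500]
  275 → stock rod 2 (new)  [load 275/500]
  350 → stock rod 3 (new)  [load 350/500]
3 stock rods opened.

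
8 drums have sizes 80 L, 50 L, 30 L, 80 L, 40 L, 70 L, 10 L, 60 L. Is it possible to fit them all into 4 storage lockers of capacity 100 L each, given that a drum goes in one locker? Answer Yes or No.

Total = 420 L; ⌈420/100⌉ = 5.
At least 5 storage lockers are required, but only 4 are allowed.

No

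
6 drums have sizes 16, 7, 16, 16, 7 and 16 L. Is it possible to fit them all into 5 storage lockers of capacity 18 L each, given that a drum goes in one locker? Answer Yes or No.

Yes

A valid assignment using 5 storage lockers:
  locker 1: 16 = 16
  locker 2: 16 = 16
  locker 3: 16 = 16
  locker 4: 16 = 16
  locker 5: 7 + 7 = 14
Every load is within 18 L, so 5 storage lockers suffice.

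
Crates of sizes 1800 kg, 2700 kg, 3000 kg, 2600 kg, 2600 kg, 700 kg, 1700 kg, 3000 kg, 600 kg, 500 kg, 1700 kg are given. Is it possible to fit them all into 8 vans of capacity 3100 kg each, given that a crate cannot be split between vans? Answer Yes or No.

A valid assignment using 8 vans:
  van 1: 3000 = 3000
  van 2: 3000 = 3000
  van 3: 2700 = 2700
  van 4: 2600 + 500 = 3100
  van 5: 2600 = 2600
  van 6: 1800 + 700 + 600 = 3100
  van 7: 1700 = 1700
  van 8: 1700 = 1700
Every load is within 3100 kg, so 8 vans suffice.

Yes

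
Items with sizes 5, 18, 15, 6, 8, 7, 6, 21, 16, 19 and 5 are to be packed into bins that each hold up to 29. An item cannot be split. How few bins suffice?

5

Total = 21 + 19 + 18 + 16 + 15 + 8 + 7 + 6 + 6 + 5 + 5 = 126.
Lower bound: ⌈126/29⌉ = 5 bins.
A packing using 5 bins:
  bin 1: 21 + 8 = 29
  bin 2: 19 + 7 = 26
  bin 3: 18 + 6 + 5 = 29
  bin 4: 16 + 6 + 5 = 27
  bin 5: 15 = 15
This matches the lower bound, so 5 is optimal.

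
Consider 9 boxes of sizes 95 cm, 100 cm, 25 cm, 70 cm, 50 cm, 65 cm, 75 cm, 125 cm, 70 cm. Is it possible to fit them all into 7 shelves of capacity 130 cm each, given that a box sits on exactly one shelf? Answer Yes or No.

A valid assignment using 7 shelves:
  shelf 1: 125 = 125
  shelf 2: 100 + 25 = 125
  shelf 3: 95 = 95
  shelf 4: 75 + 50 = 125
  shelf 5: 70 = 70
  shelf 6: 70 = 70
  shelf 7: 65 = 65
Every load is within 130 cm, so 7 shelves suffice.

Yes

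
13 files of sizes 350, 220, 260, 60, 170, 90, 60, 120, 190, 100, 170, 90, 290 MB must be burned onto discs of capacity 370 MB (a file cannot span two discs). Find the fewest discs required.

Total = 350 + 290 + 260 + 220 + 190 + 170 + 170 + 120 + 100 + 90 + 90 + 60 + 60 = 2170 MB.
Lower bound: ⌈2170/370⌉ = 6 discs.
A packing using 7 discs:
  disc 1: 350 = 350
  disc 2: 290 + 60 = 350
  disc 3: 260 + 100 = 360
  disc 4: 220 + 120 = 340
  disc 5: 190 + 170 = 360
  disc 6: 170 + 90 + 90 = 350
  disc 7: 60 = 60
No arrangement into 6 discs stays within capacity, so 7 is optimal.

7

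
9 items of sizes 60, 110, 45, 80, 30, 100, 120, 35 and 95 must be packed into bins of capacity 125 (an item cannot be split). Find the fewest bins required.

6

Total = 120 + 110 + 100 + 95 + 80 + 60 + 45 + 35 + 30 = 675.
Lower bound: ⌈675/125⌉ = 6 bins.
A packing using 6 bins:
  bin 1: 120 = 120
  bin 2: 110 = 110
  bin 3: 100 = 100
  bin 4: 95 + 30 = 125
  bin 5: 80 + 45 = 125
  bin 6: 60 + 35 = 95
This matches the lower bound, so 6 is optimal.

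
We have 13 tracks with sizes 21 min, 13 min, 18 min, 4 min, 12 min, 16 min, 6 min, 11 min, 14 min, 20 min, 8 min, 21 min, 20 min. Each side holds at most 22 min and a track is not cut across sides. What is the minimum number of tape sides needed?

10

Total = 21 + 21 + 20 + 20 + 18 + 16 + 14 + 13 + 12 + 11 + 8 + 6 + 4 = 184 min.
Lower bound: ⌈184/22⌉ = 9 tape sides.
A packing using 10 tape sides:
  side 1: 21 = 21
  side 2: 21 = 21
  side 3: 20 = 20
  side 4: 20 = 20
  side 5: 18 + 4 = 22
  side 6: 16 + 6 = 22
  side 7: 14 + 8 = 22
  side 8: 13 = 13
  side 9: 12 = 12
  side 10: 11 = 11
No arrangement into 9 tape sides stays within capacity, so 10 is optimal.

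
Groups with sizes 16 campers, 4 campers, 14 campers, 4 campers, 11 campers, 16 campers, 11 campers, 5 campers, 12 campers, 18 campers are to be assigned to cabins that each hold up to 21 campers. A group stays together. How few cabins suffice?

Total = 18 + 16 + 16 + 14 + 12 + 11 + 11 + 5 + 4 + 4 = 111 campers.
Lower bound: ⌈111/21⌉ = 6 cabins.
Also, 7 groups each exceed 21/2 campers, and no two of those can share a cabin, so at least 7 cabins are needed.
A packing using 7 cabins:
  cabin 1: 18 = 18
  cabin 2: 16 + 5 = 21
  cabin 3: 16 + 4 = 20
  cabin 4: 14 + 4 = 18
  cabin 5: 12 = 12
  cabin 6: 11 = 11
  cabin 7: 11 = 11
This matches the lower bound, so 7 is optimal.

7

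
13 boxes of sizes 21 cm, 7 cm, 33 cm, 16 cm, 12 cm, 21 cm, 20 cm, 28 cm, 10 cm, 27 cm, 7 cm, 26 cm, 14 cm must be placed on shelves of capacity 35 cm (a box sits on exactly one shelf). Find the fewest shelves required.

Total = 33 + 28 + 27 + 26 + 21 + 21 + 20 + 16 + 14 + 12 + 10 + 7 + 7 = 242 cm.
Lower bound: ⌈242/35⌉ = 7 shelves.
A packing using 8 shelves:
  shelf 1: 33 = 33
  shelf 2: 28 + 7 = 35
  shelf 3: 27 + 7 = 34
  shelf 4: 26 = 26
  shelf 5: 21 + 14 = 35
  shelf 6: 21 + 12 = 33
  shelf 7: 20 + 10 = 30
  shelf 8: 16 = 16
No arrangement into 7 shelves stays within capacity, so 8 is optimal.

8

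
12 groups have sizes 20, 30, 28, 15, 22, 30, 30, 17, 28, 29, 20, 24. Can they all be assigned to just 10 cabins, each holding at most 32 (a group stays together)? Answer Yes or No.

No

Total = 293; ⌈293/32⌉ = 10.
11 groups each exceed half the capacity and cannot share a cabin, forcing at least 11 cabins.
At least 11 cabins are required, but only 10 are allowed.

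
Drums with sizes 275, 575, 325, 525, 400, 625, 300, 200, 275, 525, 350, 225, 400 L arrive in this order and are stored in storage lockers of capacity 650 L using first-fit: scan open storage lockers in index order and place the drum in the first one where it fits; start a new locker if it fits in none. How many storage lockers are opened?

  275 → locker 1 (new)  [load 275/650]
  575 → locker 2 (new)  [load 575/650]
  325 → locker 1  [load 600/650]
  525 → locker 3 (new)  [load 525/650]
  400 → locker 4 (new)  [load 400/650]
  625 → locker 5 (new)  [load 625/650]
  300 → locker 6 (new)  [load 300/650]
  200 → locker 4  [load 600/650]
  275 → locker 6  [load 575/650]
  525 → locker 7 (new)  [load 525/650]
  350 → locker 8 (new)  [load 350/650]
  225 → locker 8  [load 575/650]
  400 → locker 9 (new)  [load 400/650]
9 storage lockers opened.

9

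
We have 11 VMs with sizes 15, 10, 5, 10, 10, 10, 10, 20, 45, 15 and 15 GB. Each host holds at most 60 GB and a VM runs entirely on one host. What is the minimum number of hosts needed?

3

Total = 45 + 20 + 15 + 15 + 15 + 10 + 10 + 10 + 10 + 10 + 5 = 165 GB.
Lower bound: ⌈165/60⌉ = 3 hosts.
A packing using 3 hosts:
  host 1: 45 + 15 = 60
  host 2: 20 + 15 + 15 + 10 = 60
  host 3: 10 + 10 + 10 + 10 + 5 = 45
This matches the lower bound, so 3 is optimal.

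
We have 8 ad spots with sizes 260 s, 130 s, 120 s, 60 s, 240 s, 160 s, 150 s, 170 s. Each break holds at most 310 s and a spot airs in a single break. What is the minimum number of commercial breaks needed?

Total = 260 + 240 + 170 + 160 + 150 + 130 + 120 + 60 = 1290 s.
Lower bound: ⌈1290/310⌉ = 5 commercial breaks.
A packing using 5 commercial breaks:
  break 1: 260 = 260
  break 2: 240 + 60 = 300
  break 3: 170 + 130 = 300
  break 4: 160 + 150 = 310
  break 5: 120 = 120
This matches the lower bound, so 5 is optimal.

5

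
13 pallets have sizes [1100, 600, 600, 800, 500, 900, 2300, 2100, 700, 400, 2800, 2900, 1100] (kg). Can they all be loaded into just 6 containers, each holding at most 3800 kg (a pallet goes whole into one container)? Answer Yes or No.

Yes

A valid assignment using 5 containers:
  container 1: 2900 + 900 = 3800
  container 2: 2800 + 800 = 3600
  container 3: 2300 + 1100 + 400 = 3800
  container 4: 2100 + 1100 + 600 = 3800
  container 5: 700 + 600 + 500 = 1800
That uses only 5 ≤ 6, so 6 containers are enough.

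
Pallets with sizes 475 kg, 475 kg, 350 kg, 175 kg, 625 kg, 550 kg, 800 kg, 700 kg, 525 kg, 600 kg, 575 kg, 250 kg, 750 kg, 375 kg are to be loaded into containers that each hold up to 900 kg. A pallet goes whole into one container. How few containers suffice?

Total = 800 + 750 + 700 + 625 + 600 + 575 + 550 + 525 + 475 + 475 + 375 + 350 + 250 + 175 = 7225 kg.
Lower bound: ⌈7225/900⌉ = 9 containers.
Also, 10 pallets each exceed 450 kg, and no two of those can share a container, so at least 10 containers are needed.
A packing using 10 containers:
  container 1: 800 = 800
  container 2: 750 = 750
  container 3: 700 + 175 = 875
  container 4: 625 + 250 = 875
  container 5: 600 = 600
  container 6: 575 = 575
  container 7: 550 + 350 = 900
  container 8: 525 + 375 = 900
  container 9: 475 = 475
  container 10: 475 = 475
This matches the lower bound, so 10 is optimal.

10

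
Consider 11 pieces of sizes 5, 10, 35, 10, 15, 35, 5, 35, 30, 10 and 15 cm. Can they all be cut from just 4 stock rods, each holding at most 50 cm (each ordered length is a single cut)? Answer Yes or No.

No

Total = 205 cm; ⌈205/50⌉ = 5.
At least 5 stock rods are required, but only 4 are allowed.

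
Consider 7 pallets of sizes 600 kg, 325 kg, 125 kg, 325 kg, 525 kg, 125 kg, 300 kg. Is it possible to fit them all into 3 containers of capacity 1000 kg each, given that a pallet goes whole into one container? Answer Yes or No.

A valid assignment using 3 containers:
  container 1: 600 + 325 = 925
  container 2: 525 + 325 + 125 = 975
  container 3: 300 + 125 = 425
Every load is within 1000 kg, so 3 containers suffice.

Yes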